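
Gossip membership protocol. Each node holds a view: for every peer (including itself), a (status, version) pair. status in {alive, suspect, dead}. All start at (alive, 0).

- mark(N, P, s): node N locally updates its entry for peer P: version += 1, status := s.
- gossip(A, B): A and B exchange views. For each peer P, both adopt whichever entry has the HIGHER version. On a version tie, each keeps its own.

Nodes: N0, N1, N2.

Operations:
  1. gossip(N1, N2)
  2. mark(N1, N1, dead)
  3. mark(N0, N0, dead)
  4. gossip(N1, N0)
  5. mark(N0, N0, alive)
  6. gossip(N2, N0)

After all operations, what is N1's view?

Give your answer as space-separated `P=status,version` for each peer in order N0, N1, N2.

Op 1: gossip N1<->N2 -> N1.N0=(alive,v0) N1.N1=(alive,v0) N1.N2=(alive,v0) | N2.N0=(alive,v0) N2.N1=(alive,v0) N2.N2=(alive,v0)
Op 2: N1 marks N1=dead -> (dead,v1)
Op 3: N0 marks N0=dead -> (dead,v1)
Op 4: gossip N1<->N0 -> N1.N0=(dead,v1) N1.N1=(dead,v1) N1.N2=(alive,v0) | N0.N0=(dead,v1) N0.N1=(dead,v1) N0.N2=(alive,v0)
Op 5: N0 marks N0=alive -> (alive,v2)
Op 6: gossip N2<->N0 -> N2.N0=(alive,v2) N2.N1=(dead,v1) N2.N2=(alive,v0) | N0.N0=(alive,v2) N0.N1=(dead,v1) N0.N2=(alive,v0)

Answer: N0=dead,1 N1=dead,1 N2=alive,0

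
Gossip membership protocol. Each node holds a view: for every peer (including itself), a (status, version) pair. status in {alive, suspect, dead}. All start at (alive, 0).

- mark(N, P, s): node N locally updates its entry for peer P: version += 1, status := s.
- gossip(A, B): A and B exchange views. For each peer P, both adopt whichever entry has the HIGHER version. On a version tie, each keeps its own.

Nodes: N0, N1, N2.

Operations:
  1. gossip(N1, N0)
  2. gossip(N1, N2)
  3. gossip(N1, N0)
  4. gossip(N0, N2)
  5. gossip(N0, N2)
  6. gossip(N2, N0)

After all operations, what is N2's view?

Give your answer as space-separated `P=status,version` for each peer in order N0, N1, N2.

Answer: N0=alive,0 N1=alive,0 N2=alive,0

Derivation:
Op 1: gossip N1<->N0 -> N1.N0=(alive,v0) N1.N1=(alive,v0) N1.N2=(alive,v0) | N0.N0=(alive,v0) N0.N1=(alive,v0) N0.N2=(alive,v0)
Op 2: gossip N1<->N2 -> N1.N0=(alive,v0) N1.N1=(alive,v0) N1.N2=(alive,v0) | N2.N0=(alive,v0) N2.N1=(alive,v0) N2.N2=(alive,v0)
Op 3: gossip N1<->N0 -> N1.N0=(alive,v0) N1.N1=(alive,v0) N1.N2=(alive,v0) | N0.N0=(alive,v0) N0.N1=(alive,v0) N0.N2=(alive,v0)
Op 4: gossip N0<->N2 -> N0.N0=(alive,v0) N0.N1=(alive,v0) N0.N2=(alive,v0) | N2.N0=(alive,v0) N2.N1=(alive,v0) N2.N2=(alive,v0)
Op 5: gossip N0<->N2 -> N0.N0=(alive,v0) N0.N1=(alive,v0) N0.N2=(alive,v0) | N2.N0=(alive,v0) N2.N1=(alive,v0) N2.N2=(alive,v0)
Op 6: gossip N2<->N0 -> N2.N0=(alive,v0) N2.N1=(alive,v0) N2.N2=(alive,v0) | N0.N0=(alive,v0) N0.N1=(alive,v0) N0.N2=(alive,v0)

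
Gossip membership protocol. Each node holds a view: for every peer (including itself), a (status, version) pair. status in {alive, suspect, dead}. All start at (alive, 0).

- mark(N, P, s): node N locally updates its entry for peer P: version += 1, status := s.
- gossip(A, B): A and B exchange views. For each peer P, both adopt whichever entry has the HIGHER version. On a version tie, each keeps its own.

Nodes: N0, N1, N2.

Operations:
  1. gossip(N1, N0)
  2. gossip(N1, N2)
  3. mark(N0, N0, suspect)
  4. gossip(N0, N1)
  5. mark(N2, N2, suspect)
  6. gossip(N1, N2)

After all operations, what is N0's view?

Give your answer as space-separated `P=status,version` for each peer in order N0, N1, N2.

Answer: N0=suspect,1 N1=alive,0 N2=alive,0

Derivation:
Op 1: gossip N1<->N0 -> N1.N0=(alive,v0) N1.N1=(alive,v0) N1.N2=(alive,v0) | N0.N0=(alive,v0) N0.N1=(alive,v0) N0.N2=(alive,v0)
Op 2: gossip N1<->N2 -> N1.N0=(alive,v0) N1.N1=(alive,v0) N1.N2=(alive,v0) | N2.N0=(alive,v0) N2.N1=(alive,v0) N2.N2=(alive,v0)
Op 3: N0 marks N0=suspect -> (suspect,v1)
Op 4: gossip N0<->N1 -> N0.N0=(suspect,v1) N0.N1=(alive,v0) N0.N2=(alive,v0) | N1.N0=(suspect,v1) N1.N1=(alive,v0) N1.N2=(alive,v0)
Op 5: N2 marks N2=suspect -> (suspect,v1)
Op 6: gossip N1<->N2 -> N1.N0=(suspect,v1) N1.N1=(alive,v0) N1.N2=(suspect,v1) | N2.N0=(suspect,v1) N2.N1=(alive,v0) N2.N2=(suspect,v1)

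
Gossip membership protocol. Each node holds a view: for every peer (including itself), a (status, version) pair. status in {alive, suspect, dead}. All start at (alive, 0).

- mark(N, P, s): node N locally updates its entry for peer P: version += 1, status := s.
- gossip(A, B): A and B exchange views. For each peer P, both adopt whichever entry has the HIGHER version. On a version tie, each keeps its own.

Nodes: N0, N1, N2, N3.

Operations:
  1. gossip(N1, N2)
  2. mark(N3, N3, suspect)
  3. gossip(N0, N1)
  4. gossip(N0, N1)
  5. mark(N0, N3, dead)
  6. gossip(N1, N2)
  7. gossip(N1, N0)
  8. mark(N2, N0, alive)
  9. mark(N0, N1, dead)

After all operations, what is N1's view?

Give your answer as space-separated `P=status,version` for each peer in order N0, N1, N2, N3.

Answer: N0=alive,0 N1=alive,0 N2=alive,0 N3=dead,1

Derivation:
Op 1: gossip N1<->N2 -> N1.N0=(alive,v0) N1.N1=(alive,v0) N1.N2=(alive,v0) N1.N3=(alive,v0) | N2.N0=(alive,v0) N2.N1=(alive,v0) N2.N2=(alive,v0) N2.N3=(alive,v0)
Op 2: N3 marks N3=suspect -> (suspect,v1)
Op 3: gossip N0<->N1 -> N0.N0=(alive,v0) N0.N1=(alive,v0) N0.N2=(alive,v0) N0.N3=(alive,v0) | N1.N0=(alive,v0) N1.N1=(alive,v0) N1.N2=(alive,v0) N1.N3=(alive,v0)
Op 4: gossip N0<->N1 -> N0.N0=(alive,v0) N0.N1=(alive,v0) N0.N2=(alive,v0) N0.N3=(alive,v0) | N1.N0=(alive,v0) N1.N1=(alive,v0) N1.N2=(alive,v0) N1.N3=(alive,v0)
Op 5: N0 marks N3=dead -> (dead,v1)
Op 6: gossip N1<->N2 -> N1.N0=(alive,v0) N1.N1=(alive,v0) N1.N2=(alive,v0) N1.N3=(alive,v0) | N2.N0=(alive,v0) N2.N1=(alive,v0) N2.N2=(alive,v0) N2.N3=(alive,v0)
Op 7: gossip N1<->N0 -> N1.N0=(alive,v0) N1.N1=(alive,v0) N1.N2=(alive,v0) N1.N3=(dead,v1) | N0.N0=(alive,v0) N0.N1=(alive,v0) N0.N2=(alive,v0) N0.N3=(dead,v1)
Op 8: N2 marks N0=alive -> (alive,v1)
Op 9: N0 marks N1=dead -> (dead,v1)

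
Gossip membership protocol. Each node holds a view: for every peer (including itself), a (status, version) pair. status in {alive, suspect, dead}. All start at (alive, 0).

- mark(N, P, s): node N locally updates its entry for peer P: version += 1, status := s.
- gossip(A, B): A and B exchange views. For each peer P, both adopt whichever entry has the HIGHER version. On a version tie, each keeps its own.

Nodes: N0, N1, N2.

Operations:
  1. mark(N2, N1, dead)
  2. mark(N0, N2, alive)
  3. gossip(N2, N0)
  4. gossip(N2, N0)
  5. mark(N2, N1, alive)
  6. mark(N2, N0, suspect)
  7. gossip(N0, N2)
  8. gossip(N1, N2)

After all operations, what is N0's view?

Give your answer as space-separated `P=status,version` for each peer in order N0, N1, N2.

Op 1: N2 marks N1=dead -> (dead,v1)
Op 2: N0 marks N2=alive -> (alive,v1)
Op 3: gossip N2<->N0 -> N2.N0=(alive,v0) N2.N1=(dead,v1) N2.N2=(alive,v1) | N0.N0=(alive,v0) N0.N1=(dead,v1) N0.N2=(alive,v1)
Op 4: gossip N2<->N0 -> N2.N0=(alive,v0) N2.N1=(dead,v1) N2.N2=(alive,v1) | N0.N0=(alive,v0) N0.N1=(dead,v1) N0.N2=(alive,v1)
Op 5: N2 marks N1=alive -> (alive,v2)
Op 6: N2 marks N0=suspect -> (suspect,v1)
Op 7: gossip N0<->N2 -> N0.N0=(suspect,v1) N0.N1=(alive,v2) N0.N2=(alive,v1) | N2.N0=(suspect,v1) N2.N1=(alive,v2) N2.N2=(alive,v1)
Op 8: gossip N1<->N2 -> N1.N0=(suspect,v1) N1.N1=(alive,v2) N1.N2=(alive,v1) | N2.N0=(suspect,v1) N2.N1=(alive,v2) N2.N2=(alive,v1)

Answer: N0=suspect,1 N1=alive,2 N2=alive,1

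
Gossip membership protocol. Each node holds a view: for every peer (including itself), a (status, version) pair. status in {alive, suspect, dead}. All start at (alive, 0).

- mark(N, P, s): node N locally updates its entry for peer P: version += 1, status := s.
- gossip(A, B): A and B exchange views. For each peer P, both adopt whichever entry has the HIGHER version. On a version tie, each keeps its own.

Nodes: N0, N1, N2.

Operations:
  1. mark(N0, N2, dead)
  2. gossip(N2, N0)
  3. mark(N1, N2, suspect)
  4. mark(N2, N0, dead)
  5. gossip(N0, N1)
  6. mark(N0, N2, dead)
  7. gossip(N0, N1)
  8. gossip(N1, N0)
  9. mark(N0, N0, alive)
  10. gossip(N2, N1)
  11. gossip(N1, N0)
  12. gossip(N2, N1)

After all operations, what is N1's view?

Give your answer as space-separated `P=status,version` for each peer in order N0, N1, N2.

Answer: N0=dead,1 N1=alive,0 N2=dead,2

Derivation:
Op 1: N0 marks N2=dead -> (dead,v1)
Op 2: gossip N2<->N0 -> N2.N0=(alive,v0) N2.N1=(alive,v0) N2.N2=(dead,v1) | N0.N0=(alive,v0) N0.N1=(alive,v0) N0.N2=(dead,v1)
Op 3: N1 marks N2=suspect -> (suspect,v1)
Op 4: N2 marks N0=dead -> (dead,v1)
Op 5: gossip N0<->N1 -> N0.N0=(alive,v0) N0.N1=(alive,v0) N0.N2=(dead,v1) | N1.N0=(alive,v0) N1.N1=(alive,v0) N1.N2=(suspect,v1)
Op 6: N0 marks N2=dead -> (dead,v2)
Op 7: gossip N0<->N1 -> N0.N0=(alive,v0) N0.N1=(alive,v0) N0.N2=(dead,v2) | N1.N0=(alive,v0) N1.N1=(alive,v0) N1.N2=(dead,v2)
Op 8: gossip N1<->N0 -> N1.N0=(alive,v0) N1.N1=(alive,v0) N1.N2=(dead,v2) | N0.N0=(alive,v0) N0.N1=(alive,v0) N0.N2=(dead,v2)
Op 9: N0 marks N0=alive -> (alive,v1)
Op 10: gossip N2<->N1 -> N2.N0=(dead,v1) N2.N1=(alive,v0) N2.N2=(dead,v2) | N1.N0=(dead,v1) N1.N1=(alive,v0) N1.N2=(dead,v2)
Op 11: gossip N1<->N0 -> N1.N0=(dead,v1) N1.N1=(alive,v0) N1.N2=(dead,v2) | N0.N0=(alive,v1) N0.N1=(alive,v0) N0.N2=(dead,v2)
Op 12: gossip N2<->N1 -> N2.N0=(dead,v1) N2.N1=(alive,v0) N2.N2=(dead,v2) | N1.N0=(dead,v1) N1.N1=(alive,v0) N1.N2=(dead,v2)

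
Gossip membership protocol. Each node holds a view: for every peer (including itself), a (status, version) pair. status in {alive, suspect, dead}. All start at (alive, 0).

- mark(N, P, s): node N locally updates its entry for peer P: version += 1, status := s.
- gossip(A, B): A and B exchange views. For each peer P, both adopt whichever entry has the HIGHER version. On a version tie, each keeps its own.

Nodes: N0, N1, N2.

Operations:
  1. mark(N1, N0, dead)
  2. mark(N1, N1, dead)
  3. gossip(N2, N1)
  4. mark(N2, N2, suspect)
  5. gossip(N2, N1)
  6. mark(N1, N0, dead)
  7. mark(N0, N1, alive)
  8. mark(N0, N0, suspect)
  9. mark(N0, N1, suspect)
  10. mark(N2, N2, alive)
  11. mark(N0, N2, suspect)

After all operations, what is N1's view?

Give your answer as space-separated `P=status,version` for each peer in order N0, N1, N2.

Op 1: N1 marks N0=dead -> (dead,v1)
Op 2: N1 marks N1=dead -> (dead,v1)
Op 3: gossip N2<->N1 -> N2.N0=(dead,v1) N2.N1=(dead,v1) N2.N2=(alive,v0) | N1.N0=(dead,v1) N1.N1=(dead,v1) N1.N2=(alive,v0)
Op 4: N2 marks N2=suspect -> (suspect,v1)
Op 5: gossip N2<->N1 -> N2.N0=(dead,v1) N2.N1=(dead,v1) N2.N2=(suspect,v1) | N1.N0=(dead,v1) N1.N1=(dead,v1) N1.N2=(suspect,v1)
Op 6: N1 marks N0=dead -> (dead,v2)
Op 7: N0 marks N1=alive -> (alive,v1)
Op 8: N0 marks N0=suspect -> (suspect,v1)
Op 9: N0 marks N1=suspect -> (suspect,v2)
Op 10: N2 marks N2=alive -> (alive,v2)
Op 11: N0 marks N2=suspect -> (suspect,v1)

Answer: N0=dead,2 N1=dead,1 N2=suspect,1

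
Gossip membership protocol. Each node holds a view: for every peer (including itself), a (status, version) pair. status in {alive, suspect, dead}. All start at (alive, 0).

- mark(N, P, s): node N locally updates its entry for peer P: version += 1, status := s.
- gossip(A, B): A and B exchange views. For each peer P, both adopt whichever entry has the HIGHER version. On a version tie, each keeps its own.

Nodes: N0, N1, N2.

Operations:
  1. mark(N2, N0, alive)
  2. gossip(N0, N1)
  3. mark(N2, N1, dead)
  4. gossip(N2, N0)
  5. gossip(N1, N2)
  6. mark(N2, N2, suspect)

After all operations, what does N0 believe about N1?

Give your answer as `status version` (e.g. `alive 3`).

Answer: dead 1

Derivation:
Op 1: N2 marks N0=alive -> (alive,v1)
Op 2: gossip N0<->N1 -> N0.N0=(alive,v0) N0.N1=(alive,v0) N0.N2=(alive,v0) | N1.N0=(alive,v0) N1.N1=(alive,v0) N1.N2=(alive,v0)
Op 3: N2 marks N1=dead -> (dead,v1)
Op 4: gossip N2<->N0 -> N2.N0=(alive,v1) N2.N1=(dead,v1) N2.N2=(alive,v0) | N0.N0=(alive,v1) N0.N1=(dead,v1) N0.N2=(alive,v0)
Op 5: gossip N1<->N2 -> N1.N0=(alive,v1) N1.N1=(dead,v1) N1.N2=(alive,v0) | N2.N0=(alive,v1) N2.N1=(dead,v1) N2.N2=(alive,v0)
Op 6: N2 marks N2=suspect -> (suspect,v1)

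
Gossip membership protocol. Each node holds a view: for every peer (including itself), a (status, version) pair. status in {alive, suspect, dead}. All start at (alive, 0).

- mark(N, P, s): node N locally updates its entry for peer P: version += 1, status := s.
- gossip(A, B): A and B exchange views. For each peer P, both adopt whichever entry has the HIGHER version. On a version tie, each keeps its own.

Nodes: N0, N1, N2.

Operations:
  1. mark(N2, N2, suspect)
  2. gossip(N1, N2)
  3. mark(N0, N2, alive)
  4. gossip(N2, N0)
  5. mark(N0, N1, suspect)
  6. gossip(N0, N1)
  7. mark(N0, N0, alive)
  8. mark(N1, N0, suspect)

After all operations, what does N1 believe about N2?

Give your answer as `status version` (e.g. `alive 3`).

Op 1: N2 marks N2=suspect -> (suspect,v1)
Op 2: gossip N1<->N2 -> N1.N0=(alive,v0) N1.N1=(alive,v0) N1.N2=(suspect,v1) | N2.N0=(alive,v0) N2.N1=(alive,v0) N2.N2=(suspect,v1)
Op 3: N0 marks N2=alive -> (alive,v1)
Op 4: gossip N2<->N0 -> N2.N0=(alive,v0) N2.N1=(alive,v0) N2.N2=(suspect,v1) | N0.N0=(alive,v0) N0.N1=(alive,v0) N0.N2=(alive,v1)
Op 5: N0 marks N1=suspect -> (suspect,v1)
Op 6: gossip N0<->N1 -> N0.N0=(alive,v0) N0.N1=(suspect,v1) N0.N2=(alive,v1) | N1.N0=(alive,v0) N1.N1=(suspect,v1) N1.N2=(suspect,v1)
Op 7: N0 marks N0=alive -> (alive,v1)
Op 8: N1 marks N0=suspect -> (suspect,v1)

Answer: suspect 1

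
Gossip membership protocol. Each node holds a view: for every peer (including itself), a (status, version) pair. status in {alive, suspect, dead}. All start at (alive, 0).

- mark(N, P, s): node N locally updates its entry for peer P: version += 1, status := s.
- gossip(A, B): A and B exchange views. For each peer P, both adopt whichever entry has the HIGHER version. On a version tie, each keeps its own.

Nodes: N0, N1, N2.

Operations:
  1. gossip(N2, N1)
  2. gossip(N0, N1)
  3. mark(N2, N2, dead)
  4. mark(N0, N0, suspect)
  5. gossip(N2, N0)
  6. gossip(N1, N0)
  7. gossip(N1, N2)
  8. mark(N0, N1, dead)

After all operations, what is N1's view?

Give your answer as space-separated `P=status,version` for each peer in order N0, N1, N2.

Answer: N0=suspect,1 N1=alive,0 N2=dead,1

Derivation:
Op 1: gossip N2<->N1 -> N2.N0=(alive,v0) N2.N1=(alive,v0) N2.N2=(alive,v0) | N1.N0=(alive,v0) N1.N1=(alive,v0) N1.N2=(alive,v0)
Op 2: gossip N0<->N1 -> N0.N0=(alive,v0) N0.N1=(alive,v0) N0.N2=(alive,v0) | N1.N0=(alive,v0) N1.N1=(alive,v0) N1.N2=(alive,v0)
Op 3: N2 marks N2=dead -> (dead,v1)
Op 4: N0 marks N0=suspect -> (suspect,v1)
Op 5: gossip N2<->N0 -> N2.N0=(suspect,v1) N2.N1=(alive,v0) N2.N2=(dead,v1) | N0.N0=(suspect,v1) N0.N1=(alive,v0) N0.N2=(dead,v1)
Op 6: gossip N1<->N0 -> N1.N0=(suspect,v1) N1.N1=(alive,v0) N1.N2=(dead,v1) | N0.N0=(suspect,v1) N0.N1=(alive,v0) N0.N2=(dead,v1)
Op 7: gossip N1<->N2 -> N1.N0=(suspect,v1) N1.N1=(alive,v0) N1.N2=(dead,v1) | N2.N0=(suspect,v1) N2.N1=(alive,v0) N2.N2=(dead,v1)
Op 8: N0 marks N1=dead -> (dead,v1)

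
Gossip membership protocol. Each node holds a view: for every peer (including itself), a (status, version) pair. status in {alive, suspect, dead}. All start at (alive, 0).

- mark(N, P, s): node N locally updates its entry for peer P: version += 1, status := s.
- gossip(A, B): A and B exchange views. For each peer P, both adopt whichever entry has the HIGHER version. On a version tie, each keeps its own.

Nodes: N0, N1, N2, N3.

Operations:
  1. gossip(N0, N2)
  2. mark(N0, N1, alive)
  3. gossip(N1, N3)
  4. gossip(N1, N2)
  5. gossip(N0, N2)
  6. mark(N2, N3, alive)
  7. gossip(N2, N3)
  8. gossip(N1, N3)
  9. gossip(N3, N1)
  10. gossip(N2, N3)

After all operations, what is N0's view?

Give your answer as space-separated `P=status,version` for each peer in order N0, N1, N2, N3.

Op 1: gossip N0<->N2 -> N0.N0=(alive,v0) N0.N1=(alive,v0) N0.N2=(alive,v0) N0.N3=(alive,v0) | N2.N0=(alive,v0) N2.N1=(alive,v0) N2.N2=(alive,v0) N2.N3=(alive,v0)
Op 2: N0 marks N1=alive -> (alive,v1)
Op 3: gossip N1<->N3 -> N1.N0=(alive,v0) N1.N1=(alive,v0) N1.N2=(alive,v0) N1.N3=(alive,v0) | N3.N0=(alive,v0) N3.N1=(alive,v0) N3.N2=(alive,v0) N3.N3=(alive,v0)
Op 4: gossip N1<->N2 -> N1.N0=(alive,v0) N1.N1=(alive,v0) N1.N2=(alive,v0) N1.N3=(alive,v0) | N2.N0=(alive,v0) N2.N1=(alive,v0) N2.N2=(alive,v0) N2.N3=(alive,v0)
Op 5: gossip N0<->N2 -> N0.N0=(alive,v0) N0.N1=(alive,v1) N0.N2=(alive,v0) N0.N3=(alive,v0) | N2.N0=(alive,v0) N2.N1=(alive,v1) N2.N2=(alive,v0) N2.N3=(alive,v0)
Op 6: N2 marks N3=alive -> (alive,v1)
Op 7: gossip N2<->N3 -> N2.N0=(alive,v0) N2.N1=(alive,v1) N2.N2=(alive,v0) N2.N3=(alive,v1) | N3.N0=(alive,v0) N3.N1=(alive,v1) N3.N2=(alive,v0) N3.N3=(alive,v1)
Op 8: gossip N1<->N3 -> N1.N0=(alive,v0) N1.N1=(alive,v1) N1.N2=(alive,v0) N1.N3=(alive,v1) | N3.N0=(alive,v0) N3.N1=(alive,v1) N3.N2=(alive,v0) N3.N3=(alive,v1)
Op 9: gossip N3<->N1 -> N3.N0=(alive,v0) N3.N1=(alive,v1) N3.N2=(alive,v0) N3.N3=(alive,v1) | N1.N0=(alive,v0) N1.N1=(alive,v1) N1.N2=(alive,v0) N1.N3=(alive,v1)
Op 10: gossip N2<->N3 -> N2.N0=(alive,v0) N2.N1=(alive,v1) N2.N2=(alive,v0) N2.N3=(alive,v1) | N3.N0=(alive,v0) N3.N1=(alive,v1) N3.N2=(alive,v0) N3.N3=(alive,v1)

Answer: N0=alive,0 N1=alive,1 N2=alive,0 N3=alive,0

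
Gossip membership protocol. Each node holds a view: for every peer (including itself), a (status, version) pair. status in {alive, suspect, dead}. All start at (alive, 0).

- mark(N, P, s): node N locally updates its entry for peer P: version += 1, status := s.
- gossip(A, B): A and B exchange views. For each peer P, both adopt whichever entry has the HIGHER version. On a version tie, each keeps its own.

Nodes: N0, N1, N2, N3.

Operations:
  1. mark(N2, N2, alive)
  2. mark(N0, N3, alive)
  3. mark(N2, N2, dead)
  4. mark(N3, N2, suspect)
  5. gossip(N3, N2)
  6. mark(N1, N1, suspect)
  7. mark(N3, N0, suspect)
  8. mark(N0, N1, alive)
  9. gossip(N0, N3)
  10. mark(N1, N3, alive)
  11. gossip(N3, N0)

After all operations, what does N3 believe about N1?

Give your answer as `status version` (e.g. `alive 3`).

Op 1: N2 marks N2=alive -> (alive,v1)
Op 2: N0 marks N3=alive -> (alive,v1)
Op 3: N2 marks N2=dead -> (dead,v2)
Op 4: N3 marks N2=suspect -> (suspect,v1)
Op 5: gossip N3<->N2 -> N3.N0=(alive,v0) N3.N1=(alive,v0) N3.N2=(dead,v2) N3.N3=(alive,v0) | N2.N0=(alive,v0) N2.N1=(alive,v0) N2.N2=(dead,v2) N2.N3=(alive,v0)
Op 6: N1 marks N1=suspect -> (suspect,v1)
Op 7: N3 marks N0=suspect -> (suspect,v1)
Op 8: N0 marks N1=alive -> (alive,v1)
Op 9: gossip N0<->N3 -> N0.N0=(suspect,v1) N0.N1=(alive,v1) N0.N2=(dead,v2) N0.N3=(alive,v1) | N3.N0=(suspect,v1) N3.N1=(alive,v1) N3.N2=(dead,v2) N3.N3=(alive,v1)
Op 10: N1 marks N3=alive -> (alive,v1)
Op 11: gossip N3<->N0 -> N3.N0=(suspect,v1) N3.N1=(alive,v1) N3.N2=(dead,v2) N3.N3=(alive,v1) | N0.N0=(suspect,v1) N0.N1=(alive,v1) N0.N2=(dead,v2) N0.N3=(alive,v1)

Answer: alive 1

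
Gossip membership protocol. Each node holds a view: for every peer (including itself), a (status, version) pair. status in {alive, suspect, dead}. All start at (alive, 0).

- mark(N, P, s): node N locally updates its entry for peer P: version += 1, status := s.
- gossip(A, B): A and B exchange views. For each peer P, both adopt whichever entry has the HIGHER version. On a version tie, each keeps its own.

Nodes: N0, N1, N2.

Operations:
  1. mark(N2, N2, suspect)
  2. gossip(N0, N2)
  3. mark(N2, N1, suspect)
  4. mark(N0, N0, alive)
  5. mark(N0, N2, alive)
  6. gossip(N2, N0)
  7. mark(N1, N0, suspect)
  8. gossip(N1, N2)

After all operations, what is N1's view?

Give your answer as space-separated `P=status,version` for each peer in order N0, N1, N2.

Op 1: N2 marks N2=suspect -> (suspect,v1)
Op 2: gossip N0<->N2 -> N0.N0=(alive,v0) N0.N1=(alive,v0) N0.N2=(suspect,v1) | N2.N0=(alive,v0) N2.N1=(alive,v0) N2.N2=(suspect,v1)
Op 3: N2 marks N1=suspect -> (suspect,v1)
Op 4: N0 marks N0=alive -> (alive,v1)
Op 5: N0 marks N2=alive -> (alive,v2)
Op 6: gossip N2<->N0 -> N2.N0=(alive,v1) N2.N1=(suspect,v1) N2.N2=(alive,v2) | N0.N0=(alive,v1) N0.N1=(suspect,v1) N0.N2=(alive,v2)
Op 7: N1 marks N0=suspect -> (suspect,v1)
Op 8: gossip N1<->N2 -> N1.N0=(suspect,v1) N1.N1=(suspect,v1) N1.N2=(alive,v2) | N2.N0=(alive,v1) N2.N1=(suspect,v1) N2.N2=(alive,v2)

Answer: N0=suspect,1 N1=suspect,1 N2=alive,2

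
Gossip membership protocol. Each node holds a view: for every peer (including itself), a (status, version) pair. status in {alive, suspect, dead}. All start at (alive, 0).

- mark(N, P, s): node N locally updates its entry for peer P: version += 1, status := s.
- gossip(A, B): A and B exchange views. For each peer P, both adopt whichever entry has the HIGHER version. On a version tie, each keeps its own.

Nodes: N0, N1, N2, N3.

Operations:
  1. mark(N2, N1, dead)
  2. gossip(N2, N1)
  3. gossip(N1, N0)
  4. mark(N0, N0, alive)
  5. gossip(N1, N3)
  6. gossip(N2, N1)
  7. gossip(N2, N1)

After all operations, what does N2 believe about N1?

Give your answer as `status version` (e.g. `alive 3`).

Answer: dead 1

Derivation:
Op 1: N2 marks N1=dead -> (dead,v1)
Op 2: gossip N2<->N1 -> N2.N0=(alive,v0) N2.N1=(dead,v1) N2.N2=(alive,v0) N2.N3=(alive,v0) | N1.N0=(alive,v0) N1.N1=(dead,v1) N1.N2=(alive,v0) N1.N3=(alive,v0)
Op 3: gossip N1<->N0 -> N1.N0=(alive,v0) N1.N1=(dead,v1) N1.N2=(alive,v0) N1.N3=(alive,v0) | N0.N0=(alive,v0) N0.N1=(dead,v1) N0.N2=(alive,v0) N0.N3=(alive,v0)
Op 4: N0 marks N0=alive -> (alive,v1)
Op 5: gossip N1<->N3 -> N1.N0=(alive,v0) N1.N1=(dead,v1) N1.N2=(alive,v0) N1.N3=(alive,v0) | N3.N0=(alive,v0) N3.N1=(dead,v1) N3.N2=(alive,v0) N3.N3=(alive,v0)
Op 6: gossip N2<->N1 -> N2.N0=(alive,v0) N2.N1=(dead,v1) N2.N2=(alive,v0) N2.N3=(alive,v0) | N1.N0=(alive,v0) N1.N1=(dead,v1) N1.N2=(alive,v0) N1.N3=(alive,v0)
Op 7: gossip N2<->N1 -> N2.N0=(alive,v0) N2.N1=(dead,v1) N2.N2=(alive,v0) N2.N3=(alive,v0) | N1.N0=(alive,v0) N1.N1=(dead,v1) N1.N2=(alive,v0) N1.N3=(alive,v0)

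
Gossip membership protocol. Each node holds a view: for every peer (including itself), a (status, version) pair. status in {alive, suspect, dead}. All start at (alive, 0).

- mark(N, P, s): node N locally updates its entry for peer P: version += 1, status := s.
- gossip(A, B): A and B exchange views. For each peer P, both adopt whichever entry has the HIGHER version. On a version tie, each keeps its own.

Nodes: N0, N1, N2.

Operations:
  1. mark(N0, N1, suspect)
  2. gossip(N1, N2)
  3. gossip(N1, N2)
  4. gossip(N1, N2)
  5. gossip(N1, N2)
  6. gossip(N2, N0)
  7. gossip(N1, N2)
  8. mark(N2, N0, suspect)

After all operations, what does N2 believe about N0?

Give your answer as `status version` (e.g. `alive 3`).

Op 1: N0 marks N1=suspect -> (suspect,v1)
Op 2: gossip N1<->N2 -> N1.N0=(alive,v0) N1.N1=(alive,v0) N1.N2=(alive,v0) | N2.N0=(alive,v0) N2.N1=(alive,v0) N2.N2=(alive,v0)
Op 3: gossip N1<->N2 -> N1.N0=(alive,v0) N1.N1=(alive,v0) N1.N2=(alive,v0) | N2.N0=(alive,v0) N2.N1=(alive,v0) N2.N2=(alive,v0)
Op 4: gossip N1<->N2 -> N1.N0=(alive,v0) N1.N1=(alive,v0) N1.N2=(alive,v0) | N2.N0=(alive,v0) N2.N1=(alive,v0) N2.N2=(alive,v0)
Op 5: gossip N1<->N2 -> N1.N0=(alive,v0) N1.N1=(alive,v0) N1.N2=(alive,v0) | N2.N0=(alive,v0) N2.N1=(alive,v0) N2.N2=(alive,v0)
Op 6: gossip N2<->N0 -> N2.N0=(alive,v0) N2.N1=(suspect,v1) N2.N2=(alive,v0) | N0.N0=(alive,v0) N0.N1=(suspect,v1) N0.N2=(alive,v0)
Op 7: gossip N1<->N2 -> N1.N0=(alive,v0) N1.N1=(suspect,v1) N1.N2=(alive,v0) | N2.N0=(alive,v0) N2.N1=(suspect,v1) N2.N2=(alive,v0)
Op 8: N2 marks N0=suspect -> (suspect,v1)

Answer: suspect 1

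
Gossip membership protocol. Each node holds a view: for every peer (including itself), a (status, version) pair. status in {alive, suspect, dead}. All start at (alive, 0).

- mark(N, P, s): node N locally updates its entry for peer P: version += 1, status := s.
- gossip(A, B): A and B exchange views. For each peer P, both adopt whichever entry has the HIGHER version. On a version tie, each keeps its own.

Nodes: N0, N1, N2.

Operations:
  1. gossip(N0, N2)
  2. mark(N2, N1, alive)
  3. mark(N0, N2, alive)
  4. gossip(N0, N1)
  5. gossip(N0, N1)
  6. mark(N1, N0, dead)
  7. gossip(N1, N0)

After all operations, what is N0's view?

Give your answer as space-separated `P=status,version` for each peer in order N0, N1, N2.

Op 1: gossip N0<->N2 -> N0.N0=(alive,v0) N0.N1=(alive,v0) N0.N2=(alive,v0) | N2.N0=(alive,v0) N2.N1=(alive,v0) N2.N2=(alive,v0)
Op 2: N2 marks N1=alive -> (alive,v1)
Op 3: N0 marks N2=alive -> (alive,v1)
Op 4: gossip N0<->N1 -> N0.N0=(alive,v0) N0.N1=(alive,v0) N0.N2=(alive,v1) | N1.N0=(alive,v0) N1.N1=(alive,v0) N1.N2=(alive,v1)
Op 5: gossip N0<->N1 -> N0.N0=(alive,v0) N0.N1=(alive,v0) N0.N2=(alive,v1) | N1.N0=(alive,v0) N1.N1=(alive,v0) N1.N2=(alive,v1)
Op 6: N1 marks N0=dead -> (dead,v1)
Op 7: gossip N1<->N0 -> N1.N0=(dead,v1) N1.N1=(alive,v0) N1.N2=(alive,v1) | N0.N0=(dead,v1) N0.N1=(alive,v0) N0.N2=(alive,v1)

Answer: N0=dead,1 N1=alive,0 N2=alive,1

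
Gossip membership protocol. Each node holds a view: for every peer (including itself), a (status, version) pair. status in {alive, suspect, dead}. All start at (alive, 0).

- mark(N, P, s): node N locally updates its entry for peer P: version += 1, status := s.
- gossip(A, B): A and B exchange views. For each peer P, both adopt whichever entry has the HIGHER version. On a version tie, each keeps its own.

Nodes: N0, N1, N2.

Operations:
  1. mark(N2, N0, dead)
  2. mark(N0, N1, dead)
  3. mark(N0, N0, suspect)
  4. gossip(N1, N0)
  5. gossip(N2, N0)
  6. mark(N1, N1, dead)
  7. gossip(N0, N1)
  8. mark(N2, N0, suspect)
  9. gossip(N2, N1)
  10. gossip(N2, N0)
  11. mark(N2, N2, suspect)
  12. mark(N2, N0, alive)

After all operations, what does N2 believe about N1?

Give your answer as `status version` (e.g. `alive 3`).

Answer: dead 2

Derivation:
Op 1: N2 marks N0=dead -> (dead,v1)
Op 2: N0 marks N1=dead -> (dead,v1)
Op 3: N0 marks N0=suspect -> (suspect,v1)
Op 4: gossip N1<->N0 -> N1.N0=(suspect,v1) N1.N1=(dead,v1) N1.N2=(alive,v0) | N0.N0=(suspect,v1) N0.N1=(dead,v1) N0.N2=(alive,v0)
Op 5: gossip N2<->N0 -> N2.N0=(dead,v1) N2.N1=(dead,v1) N2.N2=(alive,v0) | N0.N0=(suspect,v1) N0.N1=(dead,v1) N0.N2=(alive,v0)
Op 6: N1 marks N1=dead -> (dead,v2)
Op 7: gossip N0<->N1 -> N0.N0=(suspect,v1) N0.N1=(dead,v2) N0.N2=(alive,v0) | N1.N0=(suspect,v1) N1.N1=(dead,v2) N1.N2=(alive,v0)
Op 8: N2 marks N0=suspect -> (suspect,v2)
Op 9: gossip N2<->N1 -> N2.N0=(suspect,v2) N2.N1=(dead,v2) N2.N2=(alive,v0) | N1.N0=(suspect,v2) N1.N1=(dead,v2) N1.N2=(alive,v0)
Op 10: gossip N2<->N0 -> N2.N0=(suspect,v2) N2.N1=(dead,v2) N2.N2=(alive,v0) | N0.N0=(suspect,v2) N0.N1=(dead,v2) N0.N2=(alive,v0)
Op 11: N2 marks N2=suspect -> (suspect,v1)
Op 12: N2 marks N0=alive -> (alive,v3)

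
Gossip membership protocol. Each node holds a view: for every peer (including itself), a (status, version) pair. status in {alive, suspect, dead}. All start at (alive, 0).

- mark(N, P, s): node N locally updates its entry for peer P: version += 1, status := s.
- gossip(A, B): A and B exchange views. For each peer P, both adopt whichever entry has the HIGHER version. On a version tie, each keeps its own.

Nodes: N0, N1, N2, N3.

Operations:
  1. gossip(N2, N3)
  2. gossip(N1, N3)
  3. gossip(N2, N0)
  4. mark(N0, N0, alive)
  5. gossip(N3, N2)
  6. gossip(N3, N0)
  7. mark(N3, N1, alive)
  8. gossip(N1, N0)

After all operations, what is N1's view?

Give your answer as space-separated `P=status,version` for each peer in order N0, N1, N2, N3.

Answer: N0=alive,1 N1=alive,0 N2=alive,0 N3=alive,0

Derivation:
Op 1: gossip N2<->N3 -> N2.N0=(alive,v0) N2.N1=(alive,v0) N2.N2=(alive,v0) N2.N3=(alive,v0) | N3.N0=(alive,v0) N3.N1=(alive,v0) N3.N2=(alive,v0) N3.N3=(alive,v0)
Op 2: gossip N1<->N3 -> N1.N0=(alive,v0) N1.N1=(alive,v0) N1.N2=(alive,v0) N1.N3=(alive,v0) | N3.N0=(alive,v0) N3.N1=(alive,v0) N3.N2=(alive,v0) N3.N3=(alive,v0)
Op 3: gossip N2<->N0 -> N2.N0=(alive,v0) N2.N1=(alive,v0) N2.N2=(alive,v0) N2.N3=(alive,v0) | N0.N0=(alive,v0) N0.N1=(alive,v0) N0.N2=(alive,v0) N0.N3=(alive,v0)
Op 4: N0 marks N0=alive -> (alive,v1)
Op 5: gossip N3<->N2 -> N3.N0=(alive,v0) N3.N1=(alive,v0) N3.N2=(alive,v0) N3.N3=(alive,v0) | N2.N0=(alive,v0) N2.N1=(alive,v0) N2.N2=(alive,v0) N2.N3=(alive,v0)
Op 6: gossip N3<->N0 -> N3.N0=(alive,v1) N3.N1=(alive,v0) N3.N2=(alive,v0) N3.N3=(alive,v0) | N0.N0=(alive,v1) N0.N1=(alive,v0) N0.N2=(alive,v0) N0.N3=(alive,v0)
Op 7: N3 marks N1=alive -> (alive,v1)
Op 8: gossip N1<->N0 -> N1.N0=(alive,v1) N1.N1=(alive,v0) N1.N2=(alive,v0) N1.N3=(alive,v0) | N0.N0=(alive,v1) N0.N1=(alive,v0) N0.N2=(alive,v0) N0.N3=(alive,v0)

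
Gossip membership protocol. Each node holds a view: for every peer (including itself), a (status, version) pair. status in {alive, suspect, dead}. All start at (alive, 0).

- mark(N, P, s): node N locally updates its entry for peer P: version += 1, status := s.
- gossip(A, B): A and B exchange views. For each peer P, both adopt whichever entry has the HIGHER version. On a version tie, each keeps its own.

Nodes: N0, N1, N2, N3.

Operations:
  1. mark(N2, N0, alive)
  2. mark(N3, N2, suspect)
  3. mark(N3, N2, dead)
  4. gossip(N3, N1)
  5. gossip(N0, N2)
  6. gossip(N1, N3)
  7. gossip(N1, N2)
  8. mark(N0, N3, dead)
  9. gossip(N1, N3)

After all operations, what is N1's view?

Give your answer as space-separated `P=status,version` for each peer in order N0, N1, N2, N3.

Answer: N0=alive,1 N1=alive,0 N2=dead,2 N3=alive,0

Derivation:
Op 1: N2 marks N0=alive -> (alive,v1)
Op 2: N3 marks N2=suspect -> (suspect,v1)
Op 3: N3 marks N2=dead -> (dead,v2)
Op 4: gossip N3<->N1 -> N3.N0=(alive,v0) N3.N1=(alive,v0) N3.N2=(dead,v2) N3.N3=(alive,v0) | N1.N0=(alive,v0) N1.N1=(alive,v0) N1.N2=(dead,v2) N1.N3=(alive,v0)
Op 5: gossip N0<->N2 -> N0.N0=(alive,v1) N0.N1=(alive,v0) N0.N2=(alive,v0) N0.N3=(alive,v0) | N2.N0=(alive,v1) N2.N1=(alive,v0) N2.N2=(alive,v0) N2.N3=(alive,v0)
Op 6: gossip N1<->N3 -> N1.N0=(alive,v0) N1.N1=(alive,v0) N1.N2=(dead,v2) N1.N3=(alive,v0) | N3.N0=(alive,v0) N3.N1=(alive,v0) N3.N2=(dead,v2) N3.N3=(alive,v0)
Op 7: gossip N1<->N2 -> N1.N0=(alive,v1) N1.N1=(alive,v0) N1.N2=(dead,v2) N1.N3=(alive,v0) | N2.N0=(alive,v1) N2.N1=(alive,v0) N2.N2=(dead,v2) N2.N3=(alive,v0)
Op 8: N0 marks N3=dead -> (dead,v1)
Op 9: gossip N1<->N3 -> N1.N0=(alive,v1) N1.N1=(alive,v0) N1.N2=(dead,v2) N1.N3=(alive,v0) | N3.N0=(alive,v1) N3.N1=(alive,v0) N3.N2=(dead,v2) N3.N3=(alive,v0)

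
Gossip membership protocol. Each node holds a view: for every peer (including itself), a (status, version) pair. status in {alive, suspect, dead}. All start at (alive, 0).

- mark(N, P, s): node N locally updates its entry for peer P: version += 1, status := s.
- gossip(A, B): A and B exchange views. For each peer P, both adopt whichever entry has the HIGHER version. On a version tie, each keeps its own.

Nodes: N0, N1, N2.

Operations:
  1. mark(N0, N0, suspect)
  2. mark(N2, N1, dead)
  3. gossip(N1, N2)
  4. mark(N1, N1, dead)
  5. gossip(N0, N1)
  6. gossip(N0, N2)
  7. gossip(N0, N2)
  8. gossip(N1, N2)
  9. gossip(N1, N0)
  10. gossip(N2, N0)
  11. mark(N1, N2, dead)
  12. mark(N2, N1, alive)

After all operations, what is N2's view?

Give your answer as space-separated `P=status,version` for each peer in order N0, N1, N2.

Answer: N0=suspect,1 N1=alive,3 N2=alive,0

Derivation:
Op 1: N0 marks N0=suspect -> (suspect,v1)
Op 2: N2 marks N1=dead -> (dead,v1)
Op 3: gossip N1<->N2 -> N1.N0=(alive,v0) N1.N1=(dead,v1) N1.N2=(alive,v0) | N2.N0=(alive,v0) N2.N1=(dead,v1) N2.N2=(alive,v0)
Op 4: N1 marks N1=dead -> (dead,v2)
Op 5: gossip N0<->N1 -> N0.N0=(suspect,v1) N0.N1=(dead,v2) N0.N2=(alive,v0) | N1.N0=(suspect,v1) N1.N1=(dead,v2) N1.N2=(alive,v0)
Op 6: gossip N0<->N2 -> N0.N0=(suspect,v1) N0.N1=(dead,v2) N0.N2=(alive,v0) | N2.N0=(suspect,v1) N2.N1=(dead,v2) N2.N2=(alive,v0)
Op 7: gossip N0<->N2 -> N0.N0=(suspect,v1) N0.N1=(dead,v2) N0.N2=(alive,v0) | N2.N0=(suspect,v1) N2.N1=(dead,v2) N2.N2=(alive,v0)
Op 8: gossip N1<->N2 -> N1.N0=(suspect,v1) N1.N1=(dead,v2) N1.N2=(alive,v0) | N2.N0=(suspect,v1) N2.N1=(dead,v2) N2.N2=(alive,v0)
Op 9: gossip N1<->N0 -> N1.N0=(suspect,v1) N1.N1=(dead,v2) N1.N2=(alive,v0) | N0.N0=(suspect,v1) N0.N1=(dead,v2) N0.N2=(alive,v0)
Op 10: gossip N2<->N0 -> N2.N0=(suspect,v1) N2.N1=(dead,v2) N2.N2=(alive,v0) | N0.N0=(suspect,v1) N0.N1=(dead,v2) N0.N2=(alive,v0)
Op 11: N1 marks N2=dead -> (dead,v1)
Op 12: N2 marks N1=alive -> (alive,v3)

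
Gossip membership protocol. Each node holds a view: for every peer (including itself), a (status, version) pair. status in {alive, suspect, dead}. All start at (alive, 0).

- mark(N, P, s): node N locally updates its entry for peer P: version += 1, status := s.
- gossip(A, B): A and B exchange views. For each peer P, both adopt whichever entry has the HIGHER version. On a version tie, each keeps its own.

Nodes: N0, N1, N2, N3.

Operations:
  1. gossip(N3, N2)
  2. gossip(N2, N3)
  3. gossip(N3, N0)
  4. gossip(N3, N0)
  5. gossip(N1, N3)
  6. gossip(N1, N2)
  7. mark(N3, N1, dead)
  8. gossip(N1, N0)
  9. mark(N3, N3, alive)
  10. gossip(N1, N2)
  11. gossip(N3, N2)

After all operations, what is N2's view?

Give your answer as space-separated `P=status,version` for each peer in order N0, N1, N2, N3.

Answer: N0=alive,0 N1=dead,1 N2=alive,0 N3=alive,1

Derivation:
Op 1: gossip N3<->N2 -> N3.N0=(alive,v0) N3.N1=(alive,v0) N3.N2=(alive,v0) N3.N3=(alive,v0) | N2.N0=(alive,v0) N2.N1=(alive,v0) N2.N2=(alive,v0) N2.N3=(alive,v0)
Op 2: gossip N2<->N3 -> N2.N0=(alive,v0) N2.N1=(alive,v0) N2.N2=(alive,v0) N2.N3=(alive,v0) | N3.N0=(alive,v0) N3.N1=(alive,v0) N3.N2=(alive,v0) N3.N3=(alive,v0)
Op 3: gossip N3<->N0 -> N3.N0=(alive,v0) N3.N1=(alive,v0) N3.N2=(alive,v0) N3.N3=(alive,v0) | N0.N0=(alive,v0) N0.N1=(alive,v0) N0.N2=(alive,v0) N0.N3=(alive,v0)
Op 4: gossip N3<->N0 -> N3.N0=(alive,v0) N3.N1=(alive,v0) N3.N2=(alive,v0) N3.N3=(alive,v0) | N0.N0=(alive,v0) N0.N1=(alive,v0) N0.N2=(alive,v0) N0.N3=(alive,v0)
Op 5: gossip N1<->N3 -> N1.N0=(alive,v0) N1.N1=(alive,v0) N1.N2=(alive,v0) N1.N3=(alive,v0) | N3.N0=(alive,v0) N3.N1=(alive,v0) N3.N2=(alive,v0) N3.N3=(alive,v0)
Op 6: gossip N1<->N2 -> N1.N0=(alive,v0) N1.N1=(alive,v0) N1.N2=(alive,v0) N1.N3=(alive,v0) | N2.N0=(alive,v0) N2.N1=(alive,v0) N2.N2=(alive,v0) N2.N3=(alive,v0)
Op 7: N3 marks N1=dead -> (dead,v1)
Op 8: gossip N1<->N0 -> N1.N0=(alive,v0) N1.N1=(alive,v0) N1.N2=(alive,v0) N1.N3=(alive,v0) | N0.N0=(alive,v0) N0.N1=(alive,v0) N0.N2=(alive,v0) N0.N3=(alive,v0)
Op 9: N3 marks N3=alive -> (alive,v1)
Op 10: gossip N1<->N2 -> N1.N0=(alive,v0) N1.N1=(alive,v0) N1.N2=(alive,v0) N1.N3=(alive,v0) | N2.N0=(alive,v0) N2.N1=(alive,v0) N2.N2=(alive,v0) N2.N3=(alive,v0)
Op 11: gossip N3<->N2 -> N3.N0=(alive,v0) N3.N1=(dead,v1) N3.N2=(alive,v0) N3.N3=(alive,v1) | N2.N0=(alive,v0) N2.N1=(dead,v1) N2.N2=(alive,v0) N2.N3=(alive,v1)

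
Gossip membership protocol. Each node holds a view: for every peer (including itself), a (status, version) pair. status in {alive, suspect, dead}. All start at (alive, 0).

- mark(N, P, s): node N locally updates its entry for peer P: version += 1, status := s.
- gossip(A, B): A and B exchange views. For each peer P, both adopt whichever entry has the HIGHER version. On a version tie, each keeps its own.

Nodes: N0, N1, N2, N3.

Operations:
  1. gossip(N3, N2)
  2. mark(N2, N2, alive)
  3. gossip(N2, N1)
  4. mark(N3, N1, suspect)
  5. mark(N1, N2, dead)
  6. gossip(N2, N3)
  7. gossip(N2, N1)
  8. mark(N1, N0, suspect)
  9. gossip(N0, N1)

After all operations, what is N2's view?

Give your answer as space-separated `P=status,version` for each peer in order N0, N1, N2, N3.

Op 1: gossip N3<->N2 -> N3.N0=(alive,v0) N3.N1=(alive,v0) N3.N2=(alive,v0) N3.N3=(alive,v0) | N2.N0=(alive,v0) N2.N1=(alive,v0) N2.N2=(alive,v0) N2.N3=(alive,v0)
Op 2: N2 marks N2=alive -> (alive,v1)
Op 3: gossip N2<->N1 -> N2.N0=(alive,v0) N2.N1=(alive,v0) N2.N2=(alive,v1) N2.N3=(alive,v0) | N1.N0=(alive,v0) N1.N1=(alive,v0) N1.N2=(alive,v1) N1.N3=(alive,v0)
Op 4: N3 marks N1=suspect -> (suspect,v1)
Op 5: N1 marks N2=dead -> (dead,v2)
Op 6: gossip N2<->N3 -> N2.N0=(alive,v0) N2.N1=(suspect,v1) N2.N2=(alive,v1) N2.N3=(alive,v0) | N3.N0=(alive,v0) N3.N1=(suspect,v1) N3.N2=(alive,v1) N3.N3=(alive,v0)
Op 7: gossip N2<->N1 -> N2.N0=(alive,v0) N2.N1=(suspect,v1) N2.N2=(dead,v2) N2.N3=(alive,v0) | N1.N0=(alive,v0) N1.N1=(suspect,v1) N1.N2=(dead,v2) N1.N3=(alive,v0)
Op 8: N1 marks N0=suspect -> (suspect,v1)
Op 9: gossip N0<->N1 -> N0.N0=(suspect,v1) N0.N1=(suspect,v1) N0.N2=(dead,v2) N0.N3=(alive,v0) | N1.N0=(suspect,v1) N1.N1=(suspect,v1) N1.N2=(dead,v2) N1.N3=(alive,v0)

Answer: N0=alive,0 N1=suspect,1 N2=dead,2 N3=alive,0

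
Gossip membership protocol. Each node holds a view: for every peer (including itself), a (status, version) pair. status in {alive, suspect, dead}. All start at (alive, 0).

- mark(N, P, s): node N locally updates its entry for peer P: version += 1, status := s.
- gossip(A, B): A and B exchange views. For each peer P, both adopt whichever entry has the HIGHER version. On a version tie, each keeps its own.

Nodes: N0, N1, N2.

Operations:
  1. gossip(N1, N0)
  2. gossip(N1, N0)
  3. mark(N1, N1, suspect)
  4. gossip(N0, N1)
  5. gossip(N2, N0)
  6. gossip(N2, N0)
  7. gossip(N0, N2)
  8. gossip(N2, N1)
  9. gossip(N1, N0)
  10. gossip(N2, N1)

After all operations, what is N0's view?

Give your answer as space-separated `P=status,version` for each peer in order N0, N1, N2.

Op 1: gossip N1<->N0 -> N1.N0=(alive,v0) N1.N1=(alive,v0) N1.N2=(alive,v0) | N0.N0=(alive,v0) N0.N1=(alive,v0) N0.N2=(alive,v0)
Op 2: gossip N1<->N0 -> N1.N0=(alive,v0) N1.N1=(alive,v0) N1.N2=(alive,v0) | N0.N0=(alive,v0) N0.N1=(alive,v0) N0.N2=(alive,v0)
Op 3: N1 marks N1=suspect -> (suspect,v1)
Op 4: gossip N0<->N1 -> N0.N0=(alive,v0) N0.N1=(suspect,v1) N0.N2=(alive,v0) | N1.N0=(alive,v0) N1.N1=(suspect,v1) N1.N2=(alive,v0)
Op 5: gossip N2<->N0 -> N2.N0=(alive,v0) N2.N1=(suspect,v1) N2.N2=(alive,v0) | N0.N0=(alive,v0) N0.N1=(suspect,v1) N0.N2=(alive,v0)
Op 6: gossip N2<->N0 -> N2.N0=(alive,v0) N2.N1=(suspect,v1) N2.N2=(alive,v0) | N0.N0=(alive,v0) N0.N1=(suspect,v1) N0.N2=(alive,v0)
Op 7: gossip N0<->N2 -> N0.N0=(alive,v0) N0.N1=(suspect,v1) N0.N2=(alive,v0) | N2.N0=(alive,v0) N2.N1=(suspect,v1) N2.N2=(alive,v0)
Op 8: gossip N2<->N1 -> N2.N0=(alive,v0) N2.N1=(suspect,v1) N2.N2=(alive,v0) | N1.N0=(alive,v0) N1.N1=(suspect,v1) N1.N2=(alive,v0)
Op 9: gossip N1<->N0 -> N1.N0=(alive,v0) N1.N1=(suspect,v1) N1.N2=(alive,v0) | N0.N0=(alive,v0) N0.N1=(suspect,v1) N0.N2=(alive,v0)
Op 10: gossip N2<->N1 -> N2.N0=(alive,v0) N2.N1=(suspect,v1) N2.N2=(alive,v0) | N1.N0=(alive,v0) N1.N1=(suspect,v1) N1.N2=(alive,v0)

Answer: N0=alive,0 N1=suspect,1 N2=alive,0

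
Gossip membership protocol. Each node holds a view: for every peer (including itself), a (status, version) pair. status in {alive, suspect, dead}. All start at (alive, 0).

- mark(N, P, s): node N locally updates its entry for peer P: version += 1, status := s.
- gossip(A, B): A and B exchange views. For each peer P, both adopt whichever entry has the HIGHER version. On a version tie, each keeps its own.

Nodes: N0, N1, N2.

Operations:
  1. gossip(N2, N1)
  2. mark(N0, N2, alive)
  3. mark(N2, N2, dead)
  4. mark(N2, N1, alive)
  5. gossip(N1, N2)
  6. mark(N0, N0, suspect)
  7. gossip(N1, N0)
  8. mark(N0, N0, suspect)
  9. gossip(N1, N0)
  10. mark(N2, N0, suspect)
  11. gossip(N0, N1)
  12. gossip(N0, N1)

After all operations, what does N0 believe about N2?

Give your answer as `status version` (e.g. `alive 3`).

Answer: alive 1

Derivation:
Op 1: gossip N2<->N1 -> N2.N0=(alive,v0) N2.N1=(alive,v0) N2.N2=(alive,v0) | N1.N0=(alive,v0) N1.N1=(alive,v0) N1.N2=(alive,v0)
Op 2: N0 marks N2=alive -> (alive,v1)
Op 3: N2 marks N2=dead -> (dead,v1)
Op 4: N2 marks N1=alive -> (alive,v1)
Op 5: gossip N1<->N2 -> N1.N0=(alive,v0) N1.N1=(alive,v1) N1.N2=(dead,v1) | N2.N0=(alive,v0) N2.N1=(alive,v1) N2.N2=(dead,v1)
Op 6: N0 marks N0=suspect -> (suspect,v1)
Op 7: gossip N1<->N0 -> N1.N0=(suspect,v1) N1.N1=(alive,v1) N1.N2=(dead,v1) | N0.N0=(suspect,v1) N0.N1=(alive,v1) N0.N2=(alive,v1)
Op 8: N0 marks N0=suspect -> (suspect,v2)
Op 9: gossip N1<->N0 -> N1.N0=(suspect,v2) N1.N1=(alive,v1) N1.N2=(dead,v1) | N0.N0=(suspect,v2) N0.N1=(alive,v1) N0.N2=(alive,v1)
Op 10: N2 marks N0=suspect -> (suspect,v1)
Op 11: gossip N0<->N1 -> N0.N0=(suspect,v2) N0.N1=(alive,v1) N0.N2=(alive,v1) | N1.N0=(suspect,v2) N1.N1=(alive,v1) N1.N2=(dead,v1)
Op 12: gossip N0<->N1 -> N0.N0=(suspect,v2) N0.N1=(alive,v1) N0.N2=(alive,v1) | N1.N0=(suspect,v2) N1.N1=(alive,v1) N1.N2=(dead,v1)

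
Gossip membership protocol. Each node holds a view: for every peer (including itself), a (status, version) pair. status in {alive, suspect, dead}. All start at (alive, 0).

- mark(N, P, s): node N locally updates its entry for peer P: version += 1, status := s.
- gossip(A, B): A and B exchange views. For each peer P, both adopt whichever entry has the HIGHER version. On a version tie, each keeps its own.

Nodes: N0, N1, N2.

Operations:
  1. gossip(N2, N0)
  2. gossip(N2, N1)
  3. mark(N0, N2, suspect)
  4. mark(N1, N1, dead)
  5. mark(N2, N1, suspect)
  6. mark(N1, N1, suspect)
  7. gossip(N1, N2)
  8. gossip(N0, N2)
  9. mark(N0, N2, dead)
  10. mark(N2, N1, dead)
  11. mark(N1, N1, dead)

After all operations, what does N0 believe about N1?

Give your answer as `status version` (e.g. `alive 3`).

Answer: suspect 2

Derivation:
Op 1: gossip N2<->N0 -> N2.N0=(alive,v0) N2.N1=(alive,v0) N2.N2=(alive,v0) | N0.N0=(alive,v0) N0.N1=(alive,v0) N0.N2=(alive,v0)
Op 2: gossip N2<->N1 -> N2.N0=(alive,v0) N2.N1=(alive,v0) N2.N2=(alive,v0) | N1.N0=(alive,v0) N1.N1=(alive,v0) N1.N2=(alive,v0)
Op 3: N0 marks N2=suspect -> (suspect,v1)
Op 4: N1 marks N1=dead -> (dead,v1)
Op 5: N2 marks N1=suspect -> (suspect,v1)
Op 6: N1 marks N1=suspect -> (suspect,v2)
Op 7: gossip N1<->N2 -> N1.N0=(alive,v0) N1.N1=(suspect,v2) N1.N2=(alive,v0) | N2.N0=(alive,v0) N2.N1=(suspect,v2) N2.N2=(alive,v0)
Op 8: gossip N0<->N2 -> N0.N0=(alive,v0) N0.N1=(suspect,v2) N0.N2=(suspect,v1) | N2.N0=(alive,v0) N2.N1=(suspect,v2) N2.N2=(suspect,v1)
Op 9: N0 marks N2=dead -> (dead,v2)
Op 10: N2 marks N1=dead -> (dead,v3)
Op 11: N1 marks N1=dead -> (dead,v3)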